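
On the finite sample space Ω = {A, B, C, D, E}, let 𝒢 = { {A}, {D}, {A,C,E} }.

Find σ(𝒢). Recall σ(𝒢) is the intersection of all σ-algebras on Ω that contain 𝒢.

Take S₀ = 𝒢 ∪ {∅, Ω} = { ∅, {A}, {D}, {A,C,E}, Ω }.
Step 1 adds 5:
  {A,D}  = {D} ∪ {A}
  {B,D}  = {A,C,E}ᶜ
  {A,B,C,E}  = {D}ᶜ
  {A,C,D,E}  = {D} ∪ {A,C,E}
  {B,C,D,E}  = {A}ᶜ
  |family| = 10
Step 2 adds 3:
  {B}  = {A,C,D,E}ᶜ
  {A,B,D}  = {A,D} ∪ {B,D}
  {B,C,E}  = {A,D}ᶜ
  |family| = 13
Step 3 adds 2:
  {A,B}  = {B} ∪ {A}
  {C,E}  = {A,B,D}ᶜ
  |family| = 15
Step 4 adds 1:
  {C,D,E}  = {A,B}ᶜ
  |family| = 16
Step 5: already closed under ᶜ and ∪.

σ(𝒢) = { ∅, {A}, {B}, {D}, {A,B}, {A,D}, {B,D}, {C,E}, {A,B,D}, {A,C,E}, {B,C,E}, {C,D,E}, {A,B,C,E}, {A,C,D,E}, {B,C,D,E}, Ω }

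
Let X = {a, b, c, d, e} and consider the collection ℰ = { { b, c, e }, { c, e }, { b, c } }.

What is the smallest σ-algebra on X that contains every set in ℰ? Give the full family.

Seed the family with ℰ together with ∅ and X: { {}, { b, c }, { c, e }, { b, c, e }, X }.
Pass 1 (3 new):
  { a, d }  = ᶜ of { b, c, e }
  { a, b, d }  = ᶜ of { c, e }
  { a, d, e }  = ᶜ of { b, c }
  — 8 sets.
Pass 2 adds 3:
  { a, b, c, d }  = { b, c } ∪ { a, d }
  { a, b, d, e }  = { a, d, e } ∪ { a, b, d }
  { a, c, d, e }  = { a, d, e } ∪ { c, e }
  — 11 sets.
Pass 3: 3 new —
  { b }  = ᶜ of { a, c, d, e }
  { c }  = ᶜ of { a, b, d, e }
  { e }  = ᶜ of { a, b, c, d }
  — 14 sets.
Pass 4: +2 →
  { b, e }  = { b } ∪ { e }
  { a, c, d }  = { c } ∪ { a, d }
  — 16 sets.
Pass 5 adds nothing — fixpoint reached.

Hence σ(ℰ) has 16 members: { {}, { b }, { c }, { e }, { a, d }, { b, c }, { b, e }, { c, e }, { a, b, d }, { a, c, d }, { a, d, e }, { b, c, e }, { a, b, c, d }, { a, b, d, e }, { a, c, d, e }, X }.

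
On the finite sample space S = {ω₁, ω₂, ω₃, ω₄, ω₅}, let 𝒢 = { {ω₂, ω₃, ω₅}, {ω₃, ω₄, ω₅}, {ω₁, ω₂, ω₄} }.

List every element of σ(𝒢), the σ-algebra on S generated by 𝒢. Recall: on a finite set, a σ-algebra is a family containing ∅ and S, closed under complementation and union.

Answer: σ(𝒢) = { {}, {ω₁}, {ω₂}, {ω₄}, {ω₁, ω₂}, {ω₁, ω₄}, {ω₂, ω₄}, {ω₃, ω₅}, {ω₁, ω₂, ω₄}, {ω₁, ω₃, ω₅}, {ω₂, ω₃, ω₅}, {ω₃, ω₄, ω₅}, {ω₁, ω₂, ω₃, ω₅}, {ω₁, ω₃, ω₄, ω₅}, {ω₂, ω₃, ω₄, ω₅}, S }

Check:
Take S₀ = 𝒢 ∪ {∅, S} = { {}, {ω₁, ω₂, ω₄}, {ω₂, ω₃, ω₅}, {ω₃, ω₄, ω₅}, S }.
Step 1 (4 new):
  {ω₁, ω₂}  = {ω₃, ω₄, ω₅}ᶜ
  {ω₁, ω₄}  = {ω₂, ω₃, ω₅}ᶜ
  {ω₃, ω₅}  = {ω₁, ω₂, ω₄}ᶜ
  {ω₂, ω₃, ω₄, ω₅}  = {ω₃, ω₄, ω₅} ∪ {ω₂, ω₃, ω₅}
  |family| = 9
Step 2 adds 3:
  {ω₁}  = {ω₂, ω₃, ω₄, ω₅}ᶜ
  {ω₁, ω₂, ω₃, ω₅}  = {ω₁, ω₂} ∪ {ω₂, ω₃, ω₅}
  {ω₁, ω₃, ω₄, ω₅}  = {ω₃, ω₄, ω₅} ∪ {ω₁, ω₄}
  |family| = 12
Step 3: +3 →
  {ω₂}  = {ω₁, ω₃, ω₄, ω₅}ᶜ
  {ω₄}  = {ω₁, ω₂, ω₃, ω₅}ᶜ
  {ω₁, ω₃, ω₅}  = {ω₃, ω₅} ∪ {ω₁}
  |family| = 15
Step 4: +1 →
  {ω₂, ω₄}  = {ω₁, ω₃, ω₅}ᶜ
  |family| = 16
Step 5 adds nothing — fixpoint reached.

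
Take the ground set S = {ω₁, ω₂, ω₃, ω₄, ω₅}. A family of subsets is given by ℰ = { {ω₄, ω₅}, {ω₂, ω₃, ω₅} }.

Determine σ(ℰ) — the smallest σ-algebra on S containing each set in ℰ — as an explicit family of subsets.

|σ(ℰ)| = 16.  σ(ℰ) = { {}, {ω₁}, {ω₄}, {ω₅}, {ω₁, ω₄}, {ω₁, ω₅}, {ω₂, ω₃}, {ω₄, ω₅}, {ω₁, ω₂, ω₃}, {ω₁, ω₄, ω₅}, {ω₂, ω₃, ω₄}, {ω₂, ω₃, ω₅}, {ω₁, ω₂, ω₃, ω₄}, {ω₁, ω₂, ω₃, ω₅}, {ω₂, ω₃, ω₄, ω₅}, S }

Derivation:
Seed the family with ℰ together with ∅ and S: { {}, {ω₄, ω₅}, {ω₂, ω₃, ω₅}, S }.
Iteration 1: 3 new —
  {ω₁, ω₄}  = ᶜ of {ω₂, ω₃, ω₅}
  {ω₁, ω₂, ω₃}  = ᶜ of {ω₄, ω₅}
  {ω₂, ω₃, ω₄, ω₅}  = {ω₄, ω₅} ∪ {ω₂, ω₃, ω₅}
  |family| = 7
Iteration 2 (4 new):
  {ω₁}  = ᶜ of {ω₂, ω₃, ω₄, ω₅}
  {ω₁, ω₄, ω₅}  = {ω₄, ω₅} ∪ {ω₁, ω₄}
  {ω₁, ω₂, ω₃, ω₄}  = {ω₁, ω₂, ω₃} ∪ {ω₁, ω₄}
  {ω₁, ω₂, ω₃, ω₅}  = {ω₂, ω₃, ω₅} ∪ {ω₁, ω₂, ω₃}
  |family| = 11
Iteration 3: 3 new —
  {ω₄}  = ᶜ of {ω₁, ω₂, ω₃, ω₅}
  {ω₅}  = ᶜ of {ω₁, ω₂, ω₃, ω₄}
  {ω₂, ω₃}  = ᶜ of {ω₁, ω₄, ω₅}
  |family| = 14
Iteration 4. New:
  {ω₁, ω₅}  = {ω₅} ∪ {ω₁}
  {ω₂, ω₃, ω₄}  = {ω₂, ω₃} ∪ {ω₄}
  |family| = 16
Iteration 5: no new sets; the family is a σ-algebra.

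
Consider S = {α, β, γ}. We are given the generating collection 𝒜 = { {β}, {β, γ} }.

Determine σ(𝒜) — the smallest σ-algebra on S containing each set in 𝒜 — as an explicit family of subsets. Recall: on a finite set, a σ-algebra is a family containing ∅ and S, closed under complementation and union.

σ(𝒜) = { {}, {α}, {β}, {γ}, {α, β}, {α, γ}, {β, γ}, S }

Trace:
Start: 𝒜 ∪ {∅, S} = { {}, {β}, {β, γ}, S }.
Pass 1: +2 →
  {α}  = ᶜ of {β, γ}
  {α, γ}  = ᶜ of {β}
  — 6 sets.
Pass 2. New:
  {α, β}  = {β} ∪ {α}
  — 7 sets.
Pass 3. New:
  {γ}  = ᶜ of {α, β}
  — 8 sets.
Pass 4: already closed under ᶜ and ∪.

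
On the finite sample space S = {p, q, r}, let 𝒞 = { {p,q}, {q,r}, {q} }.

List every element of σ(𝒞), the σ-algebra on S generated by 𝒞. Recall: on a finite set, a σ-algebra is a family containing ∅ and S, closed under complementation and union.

|σ(𝒞)| = 8.  σ(𝒞) = { {}, {p}, {q}, {r}, {p,q}, {p,r}, {q,r}, S }

Working:
Start: 𝒞 ∪ {∅, S} = { {}, {q}, {p,q}, {q,r}, S }.
Pass 1. New:
  {p}  = ᶜ of {q,r}
  {r}  = ᶜ of {p,q}
  {p,r}  = ᶜ of {q}
  [8 total]
Pass 2 adds nothing — fixpoint reached.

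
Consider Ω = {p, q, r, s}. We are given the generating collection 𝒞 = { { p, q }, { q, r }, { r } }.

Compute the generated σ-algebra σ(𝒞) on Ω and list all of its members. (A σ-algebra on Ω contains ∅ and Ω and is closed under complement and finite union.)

σ(𝒞) = { ∅, { p }, { q }, { r }, { s }, { p, q }, { p, r }, { p, s }, { q, r }, { q, s }, { r, s }, { p, q, r }, { p, q, s }, { p, r, s }, { q, r, s }, Ω }

Trace:
Take S₀ = 𝒞 ∪ {∅, Ω} = { ∅, { r }, { p, q }, { q, r }, Ω }.
Pass 1: +4 →
  { p, s }  = { q, r }ᶜ
  { r, s }  = { p, q }ᶜ
  { p, q, r }  = { r } ∪ { p, q }
  { p, q, s }  = { r }ᶜ
Pass 2 (3 new):
  { s }  = { p, q, r }ᶜ
  { p, r, s }  = { r, s } ∪ { p, s }
  { q, r, s }  = { r, s } ∪ { q, r }
Pass 3: +2 →
  { p }  = { q, r, s }ᶜ
  { q }  = { p, r, s }ᶜ
Pass 4. New:
  { p, r }  = { r } ∪ { p }
  { q, s }  = { s } ∪ { q }
Pass 5: no new sets; the family is a σ-algebra.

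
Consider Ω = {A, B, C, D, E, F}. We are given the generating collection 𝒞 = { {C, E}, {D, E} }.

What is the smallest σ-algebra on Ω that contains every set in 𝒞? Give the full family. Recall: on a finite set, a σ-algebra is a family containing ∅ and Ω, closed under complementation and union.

Seed the family with 𝒞 together with ∅ and Ω: { {}, {C, E}, {D, E}, Ω }.
Pass 1: +3 →
  {C, D, E}  = {C, E} ∪ {D, E}
  {A, B, C, F}  = complement {D, E}
  {A, B, D, F}  = complement {C, E}
  |family| = 7
Pass 2: 4 new —
  {A, B, F}  = complement {C, D, E}
  {A, B, C, D, F}  = {A, B, D, F} ∪ {A, B, C, F}
  {A, B, C, E, F}  = {C, E} ∪ {A, B, C, F}
  {A, B, D, E, F}  = {D, E} ∪ {A, B, D, F}
  |family| = 11
Pass 3. New:
  {C}  = complement {A, B, D, E, F}
  {D}  = complement {A, B, C, E, F}
  {E}  = complement {A, B, C, D, F}
  |family| = 14
Pass 4. New:
  {C, D}  = {C} ∪ {D}
  {A, B, E, F}  = {A, B, F} ∪ {E}
  |family| = 16
Pass 5: already closed under ᶜ and ∪.

Hence σ(𝒞) has 16 members: { {}, {C}, {D}, {E}, {C, D}, {C, E}, {D, E}, {A, B, F}, {C, D, E}, {A, B, C, F}, {A, B, D, F}, {A, B, E, F}, {A, B, C, D, F}, {A, B, C, E, F}, {A, B, D, E, F}, Ω }.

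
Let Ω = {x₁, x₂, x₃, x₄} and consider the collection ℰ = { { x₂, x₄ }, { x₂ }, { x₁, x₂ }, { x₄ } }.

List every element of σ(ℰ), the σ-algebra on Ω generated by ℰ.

Start: ℰ ∪ {∅, Ω} = { {}, { x₂ }, { x₄ }, { x₁, x₂ }, { x₂, x₄ }, Ω }.
Pass 1 adds 5:
  { x₁, x₃ }  = Ω∖{ x₂, x₄ }
  { x₃, x₄ }  = Ω∖{ x₁, x₂ }
  { x₁, x₂, x₃ }  = Ω∖{ x₄ }
  { x₁, x₂, x₄ }  = { x₁, x₂ } ∪ { x₄ }
  { x₁, x₃, x₄ }  = Ω∖{ x₂ }
  (now 11)
Pass 2. New:
  { x₃ }  = Ω∖{ x₁, x₂, x₄ }
  { x₂, x₃, x₄ }  = { x₃, x₄ } ∪ { x₂ }
  (now 13)
Pass 3: +2 →
  { x₁ }  = Ω∖{ x₂, x₃, x₄ }
  { x₂, x₃ }  = { x₃ } ∪ { x₂ }
  (now 15)
Pass 4: 1 new —
  { x₁, x₄ }  = Ω∖{ x₂, x₃ }
  (now 16)
After Pass 5 the family is unchanged; done.

Therefore σ(ℰ) = { {}, { x₁ }, { x₂ }, { x₃ }, { x₄ }, { x₁, x₂ }, { x₁, x₃ }, { x₁, x₄ }, { x₂, x₃ }, { x₂, x₄ }, { x₃, x₄ }, { x₁, x₂, x₃ }, { x₁, x₂, x₄ }, { x₁, x₃, x₄ }, { x₂, x₃, x₄ }, Ω } (|σ(ℰ)| = 16).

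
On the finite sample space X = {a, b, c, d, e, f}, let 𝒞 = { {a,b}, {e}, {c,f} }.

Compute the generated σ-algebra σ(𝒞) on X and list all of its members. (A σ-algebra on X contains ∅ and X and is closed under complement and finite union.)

σ(𝒞) = { {}, {d}, {e}, {a,b}, {c,f}, {d,e}, {a,b,d}, {a,b,e}, {c,d,f}, {c,e,f}, {a,b,c,f}, {a,b,d,e}, {c,d,e,f}, {a,b,c,d,f}, {a,b,c,e,f}, X }

Check:
Start: 𝒞 ∪ {∅, X} = { {}, {e}, {a,b}, {c,f}, X }.
Iteration 1. New:
  {a,b,e}  = {a,b} ∪ {e}
  {c,e,f}  = {c,f} ∪ {e}
  {a,b,c,f}  = {a,b} ∪ {c,f}
  {a,b,d,e}  = complement {c,f}
  {c,d,e,f}  = complement {a,b}
  {a,b,c,d,f}  = complement {e}
Iteration 2 (4 new):
  {d,e}  = complement {a,b,c,f}
  {a,b,d}  = complement {c,e,f}
  {c,d,f}  = complement {a,b,e}
  {a,b,c,e,f}  = {a,b} ∪ {c,e,f}
Iteration 3: +1 →
  {d}  = complement {a,b,c,e,f}
After Iteration 4 the family is unchanged; done.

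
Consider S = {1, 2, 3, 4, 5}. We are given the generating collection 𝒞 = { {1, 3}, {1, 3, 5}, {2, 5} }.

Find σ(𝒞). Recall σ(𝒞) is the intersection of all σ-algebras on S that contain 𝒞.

σ(𝒞) = { {}, {2}, {4}, {5}, {1, 3}, {2, 4}, {2, 5}, {4, 5}, {1, 2, 3}, {1, 3, 4}, {1, 3, 5}, {2, 4, 5}, {1, 2, 3, 4}, {1, 2, 3, 5}, {1, 3, 4, 5}, S }

Working:
Begin from { {}, {1, 3}, {2, 5}, {1, 3, 5}, S } (that is, 𝒞 plus ∅ and S).
Pass 1: 4 new —
  {2, 4}  = ᶜ of {1, 3, 5}
  {1, 3, 4}  = ᶜ of {2, 5}
  {2, 4, 5}  = ᶜ of {1, 3}
  {1, 2, 3, 5}  = {2, 5} ∪ {1, 3}
  |family| = 9
Pass 2: 3 new —
  {4}  = ᶜ of {1, 2, 3, 5}
  {1, 2, 3, 4}  = {1, 3, 4} ∪ {2, 4}
  {1, 3, 4, 5}  = {1, 3, 5} ∪ {1, 3, 4}
  |family| = 12
Pass 3: 2 new —
  {2}  = ᶜ of {1, 3, 4, 5}
  {5}  = ᶜ of {1, 2, 3, 4}
  |family| = 14
Pass 4: 2 new —
  {4, 5}  = {4} ∪ {5}
  {1, 2, 3}  = {1, 3} ∪ {2}
  |family| = 16
Pass 5: no new sets; the family is a σ-algebra.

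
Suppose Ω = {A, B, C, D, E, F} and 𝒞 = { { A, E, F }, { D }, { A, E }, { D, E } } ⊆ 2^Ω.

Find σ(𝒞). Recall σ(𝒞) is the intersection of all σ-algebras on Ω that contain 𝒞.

|σ(𝒞)| = 32.  σ(𝒞) = { {}, { A }, { D }, { E }, { F }, { A, D }, { A, E }, { A, F }, { B, C }, { D, E }, { D, F }, { E, F }, { A, B, C }, { A, D, E }, { A, D, F }, { A, E, F }, { B, C, D }, { B, C, E }, { B, C, F }, { D, E, F }, { A, B, C, D }, { A, B, C, E }, { A, B, C, F }, { A, D, E, F }, { B, C, D, E }, { B, C, D, F }, { B, C, E, F }, { A, B, C, D, E }, { A, B, C, D, F }, { A, B, C, E, F }, { B, C, D, E, F }, Ω }

Check:
Seed the family with 𝒞 together with ∅ and Ω: { {}, { D }, { A, E }, { D, E }, { A, E, F }, Ω }.
Iteration 1 (6 new):
  { A, D, E }  = { D, E } ∪ { A, E }
  { B, C, D }  = { A, E, F }ᶜ
  { A, B, C, F }  = { D, E }ᶜ
  { A, D, E, F }  = { D, E } ∪ { A, E, F }
  { B, C, D, F }  = { A, E }ᶜ
  { A, B, C, E, F }  = { D }ᶜ
  [12 total]
Iteration 2 adds 6:
  { B, C }  = { A, D, E, F }ᶜ
  { B, C, F }  = { A, D, E }ᶜ
  { B, C, D, E }  = { B, C, D } ∪ { D, E }
  { A, B, C, D, E }  = { A, D, E } ∪ { B, C, D }
  { A, B, C, D, F }  = { B, C, D } ∪ { A, B, C, F }
  { B, C, D, E, F }  = { D, E } ∪ { B, C, D, F }
  [18 total]
Iteration 3: 5 new —
  { A }  = { B, C, D, E, F }ᶜ
  { E }  = { A, B, C, D, F }ᶜ
  { F }  = { A, B, C, D, E }ᶜ
  { A, F }  = { B, C, D, E }ᶜ
  { A, B, C, E }  = { B, C } ∪ { A, E }
  [23 total]
Iteration 4: 9 new —
  { A, D }  = { A } ∪ { D }
  { D, F }  = { A, B, C, E }ᶜ
  { E, F }  = { F } ∪ { E }
  { A, B, C }  = { A } ∪ { B, C }
  { A, D, F }  = { A, F } ∪ { D }
  { B, C, E }  = { E } ∪ { B, C }
  { D, E, F }  = { F } ∪ { D, E }
  { A, B, C, D }  = { B, C, D } ∪ { A }
  { B, C, E, F }  = { B, C, F } ∪ { E }
  [32 total]
Iteration 5 adds nothing — fixpoint reached.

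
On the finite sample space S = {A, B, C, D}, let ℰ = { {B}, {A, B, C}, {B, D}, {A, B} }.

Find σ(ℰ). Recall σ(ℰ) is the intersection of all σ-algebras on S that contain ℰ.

Start: ℰ ∪ {∅, S} = { {}, {B}, {A, B}, {B, D}, {A, B, C}, S }.
Pass 1: 5 new —
  {D}  = {A, B, C}ᶜ
  {A, C}  = {B, D}ᶜ
  {C, D}  = {A, B}ᶜ
  {A, B, D}  = {A, B} ∪ {B, D}
  {A, C, D}  = {B}ᶜ
  |family| = 11
Pass 2: +2 →
  {C}  = {A, B, D}ᶜ
  {B, C, D}  = {C, D} ∪ {B}
  |family| = 13
Pass 3 adds 2:
  {A}  = {B, C, D}ᶜ
  {B, C}  = {C} ∪ {B}
  |family| = 15
Pass 4: 1 new —
  {A, D}  = {B, C}ᶜ
  |family| = 16
Pass 5: no new sets; the family is a σ-algebra.

Hence σ(ℰ) has 16 members: { {}, {A}, {B}, {C}, {D}, {A, B}, {A, C}, {A, D}, {B, C}, {B, D}, {C, D}, {A, B, C}, {A, B, D}, {A, C, D}, {B, C, D}, S }.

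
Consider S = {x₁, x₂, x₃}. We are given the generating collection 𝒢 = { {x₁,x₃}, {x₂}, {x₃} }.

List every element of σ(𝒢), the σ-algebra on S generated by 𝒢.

Take S₀ = 𝒢 ∪ {∅, S} = { {}, {x₂}, {x₃}, {x₁,x₃}, S }.
Step 1 adds 2:
  {x₁,x₂}  = S∖{x₃}
  {x₂,x₃}  = {x₃} ∪ {x₂}
  (now 7)
Step 2 adds 1:
  {x₁}  = S∖{x₂,x₃}
  (now 8)
Step 3: already closed under ᶜ and ∪.

Hence σ(𝒢) has 8 members: { {}, {x₁}, {x₂}, {x₃}, {x₁,x₂}, {x₁,x₃}, {x₂,x₃}, S }.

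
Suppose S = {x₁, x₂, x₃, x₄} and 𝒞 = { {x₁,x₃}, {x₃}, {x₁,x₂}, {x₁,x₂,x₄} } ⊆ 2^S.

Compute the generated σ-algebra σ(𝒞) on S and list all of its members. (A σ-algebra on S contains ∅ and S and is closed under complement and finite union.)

|σ(𝒞)| = 16.  σ(𝒞) = { {}, {x₁}, {x₂}, {x₃}, {x₄}, {x₁,x₂}, {x₁,x₃}, {x₁,x₄}, {x₂,x₃}, {x₂,x₄}, {x₃,x₄}, {x₁,x₂,x₃}, {x₁,x₂,x₄}, {x₁,x₃,x₄}, {x₂,x₃,x₄}, S }

Derivation:
Seed the family with 𝒞 together with ∅ and S: { {}, {x₃}, {x₁,x₂}, {x₁,x₃}, {x₁,x₂,x₄}, S }.
Pass 1: +3 →
  {x₂,x₄}  = {x₁,x₃}ᶜ
  {x₃,x₄}  = {x₁,x₂}ᶜ
  {x₁,x₂,x₃}  = {x₃} ∪ {x₁,x₂}
  [9 total]
Pass 2. New:
  {x₄}  = {x₁,x₂,x₃}ᶜ
  {x₁,x₃,x₄}  = {x₃,x₄} ∪ {x₁,x₃}
  {x₂,x₃,x₄}  = {x₃,x₄} ∪ {x₂,x₄}
  [12 total]
Pass 3: 2 new —
  {x₁}  = {x₂,x₃,x₄}ᶜ
  {x₂}  = {x₁,x₃,x₄}ᶜ
  [14 total]
Pass 4. New:
  {x₁,x₄}  = {x₄} ∪ {x₁}
  {x₂,x₃}  = {x₃} ∪ {x₂}
  [16 total]
Pass 5: already closed under ᶜ and ∪.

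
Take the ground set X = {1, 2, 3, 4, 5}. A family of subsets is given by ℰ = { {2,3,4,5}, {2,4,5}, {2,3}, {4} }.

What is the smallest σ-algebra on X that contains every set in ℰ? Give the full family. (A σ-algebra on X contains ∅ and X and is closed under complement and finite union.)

Take S₀ = ℰ ∪ {∅, X} = { {}, {4}, {2,3}, {2,4,5}, {2,3,4,5}, X }.
Step 1: +5 →
  {1}  = {2,3,4,5}ᶜ
  {1,3}  = {2,4,5}ᶜ
  {1,4,5}  = {2,3}ᶜ
  {2,3,4}  = {2,3} ∪ {4}
  {1,2,3,5}  = {4}ᶜ
  — 11 sets.
Step 2: 7 new —
  {1,4}  = {4} ∪ {1}
  {1,5}  = {2,3,4}ᶜ
  {1,2,3}  = {2,3} ∪ {1,3}
  {1,3,4}  = {1,3} ∪ {4}
  {1,2,3,4}  = {2,3,4} ∪ {1,3}
  {1,2,4,5}  = {1,4,5} ∪ {2,4,5}
  {1,3,4,5}  = {1,4,5} ∪ {1,3}
  — 18 sets.
Step 3. New:
  {2}  = {1,3,4,5}ᶜ
  {3}  = {1,2,4,5}ᶜ
  {5}  = {1,2,3,4}ᶜ
  {2,5}  = {1,3,4}ᶜ
  {4,5}  = {1,2,3}ᶜ
  {1,3,5}  = {1,3} ∪ {1,5}
  {2,3,5}  = {1,4}ᶜ
  — 25 sets.
Step 4: 7 new —
  {1,2}  = {2} ∪ {1}
  {2,4}  = {1,3,5}ᶜ
  {3,4}  = {3} ∪ {4}
  {3,5}  = {5} ∪ {3}
  {1,2,4}  = {2} ∪ {1,4}
  {1,2,5}  = {2,5} ∪ {1,5}
  {3,4,5}  = {4,5} ∪ {3}
  — 32 sets.
Step 5 adds nothing — fixpoint reached.

σ(ℰ) = { {}, {1}, {2}, {3}, {4}, {5}, {1,2}, {1,3}, {1,4}, {1,5}, {2,3}, {2,4}, {2,5}, {3,4}, {3,5}, {4,5}, {1,2,3}, {1,2,4}, {1,2,5}, {1,3,4}, {1,3,5}, {1,4,5}, {2,3,4}, {2,3,5}, {2,4,5}, {3,4,5}, {1,2,3,4}, {1,2,3,5}, {1,2,4,5}, {1,3,4,5}, {2,3,4,5}, X }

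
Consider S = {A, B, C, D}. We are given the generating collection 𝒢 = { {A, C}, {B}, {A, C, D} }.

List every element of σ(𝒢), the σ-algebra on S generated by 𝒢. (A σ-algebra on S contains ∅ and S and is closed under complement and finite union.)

Initial family (5 sets): { {}, {B}, {A, C}, {A, C, D}, S }.
Step 1: 2 new —
  {B, D}  = complement {A, C}
  {A, B, C}  = {A, C} ∪ {B}
  |family| = 7
Step 2. New:
  {D}  = complement {A, B, C}
  |family| = 8
Step 3: already closed under ᶜ and ∪.

Therefore σ(𝒢) = { {}, {B}, {D}, {A, C}, {B, D}, {A, B, C}, {A, C, D}, S } (|σ(𝒢)| = 8).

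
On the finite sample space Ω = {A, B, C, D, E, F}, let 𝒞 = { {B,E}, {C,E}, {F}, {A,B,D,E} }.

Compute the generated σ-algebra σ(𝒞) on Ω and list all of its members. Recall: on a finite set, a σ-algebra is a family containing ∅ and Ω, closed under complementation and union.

Seed the family with 𝒞 together with ∅ and Ω: { {}, {F}, {B,E}, {C,E}, {A,B,D,E}, Ω }.
Step 1: +8 →
  {C,F}  = Ω∖{A,B,D,E}
  {B,C,E}  = {B,E} ∪ {C,E}
  {B,E,F}  = {B,E} ∪ {F}
  {C,E,F}  = {C,E} ∪ {F}
  {A,B,D,F}  = Ω∖{C,E}
  {A,C,D,F}  = Ω∖{B,E}
  {A,B,C,D,E}  = Ω∖{F}
  {A,B,D,E,F}  = {A,B,D,E} ∪ {F}
  — 14 sets.
Step 2. New:
  {C}  = Ω∖{A,B,D,E,F}
  {A,B,D}  = Ω∖{C,E,F}
  {A,C,D}  = Ω∖{B,E,F}
  {A,D,F}  = Ω∖{B,C,E}
  {B,C,E,F}  = {B,E} ∪ {C,F}
  {A,B,C,D,F}  = {A,B,D,F} ∪ {C,F}
  {A,C,D,E,F}  = {A,C,D,F} ∪ {C,E,F}
  — 21 sets.
Step 3: 5 new —
  {B}  = Ω∖{A,C,D,E,F}
  {E}  = Ω∖{A,B,C,D,F}
  {A,D}  = Ω∖{B,C,E,F}
  {A,B,C,D}  = {A,C,D} ∪ {A,B,D}
  {A,C,D,E}  = {A,C,D} ∪ {C,E}
  — 26 sets.
Step 4: 6 new —
  {B,C}  = {B} ∪ {C}
  {B,F}  = Ω∖{A,C,D,E}
  {E,F}  = Ω∖{A,B,C,D}
  {A,D,E}  = {E} ∪ {A,D}
  {B,C,F}  = {B} ∪ {C,F}
  {A,D,E,F}  = {A,D,F} ∪ {E}
  — 32 sets.
Step 5 adds nothing — fixpoint reached.

Therefore σ(𝒞) = { {}, {B}, {C}, {E}, {F}, {A,D}, {B,C}, {B,E}, {B,F}, {C,E}, {C,F}, {E,F}, {A,B,D}, {A,C,D}, {A,D,E}, {A,D,F}, {B,C,E}, {B,C,F}, {B,E,F}, {C,E,F}, {A,B,C,D}, {A,B,D,E}, {A,B,D,F}, {A,C,D,E}, {A,C,D,F}, {A,D,E,F}, {B,C,E,F}, {A,B,C,D,E}, {A,B,C,D,F}, {A,B,D,E,F}, {A,C,D,E,F}, Ω } (|σ(𝒞)| = 32).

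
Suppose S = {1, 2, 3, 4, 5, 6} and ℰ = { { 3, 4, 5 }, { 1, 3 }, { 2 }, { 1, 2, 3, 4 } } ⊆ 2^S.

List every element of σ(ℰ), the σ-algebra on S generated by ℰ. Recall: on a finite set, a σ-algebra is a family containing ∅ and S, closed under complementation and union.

Begin from { {  }, { 2 }, { 1, 3 }, { 3, 4, 5 }, { 1, 2, 3, 4 }, S } (that is, ℰ plus ∅ and S).
Round 1: 8 new —
  { 5, 6 }  = ᶜ of { 1, 2, 3, 4 }
  { 1, 2, 3 }  = { 1, 3 } ∪ { 2 }
  { 1, 2, 6 }  = ᶜ of { 3, 4, 5 }
  { 1, 3, 4, 5 }  = { 3, 4, 5 } ∪ { 1, 3 }
  { 2, 3, 4, 5 }  = { 3, 4, 5 } ∪ { 2 }
  { 2, 4, 5, 6 }  = ᶜ of { 1, 3 }
  { 1, 2, 3, 4, 5 }  = { 3, 4, 5 } ∪ { 1, 2, 3, 4 }
  { 1, 3, 4, 5, 6 }  = ᶜ of { 2 }
  (now 14)
Round 2. New:
  { 6 }  = ᶜ of { 1, 2, 3, 4, 5 }
  { 1, 6 }  = ᶜ of { 2, 3, 4, 5 }
  { 2, 6 }  = ᶜ of { 1, 3, 4, 5 }
  { 2, 5, 6 }  = { 5, 6 } ∪ { 2 }
  { 4, 5, 6 }  = ᶜ of { 1, 2, 3 }
  { 1, 2, 3, 6 }  = { 1, 2, 3 } ∪ { 1, 2, 6 }
  { 1, 2, 5, 6 }  = { 5, 6 } ∪ { 1, 2, 6 }
  { 1, 3, 5, 6 }  = { 5, 6 } ∪ { 1, 3 }
  { 3, 4, 5, 6 }  = { 3, 4, 5 } ∪ { 5, 6 }
  { 1, 2, 3, 4, 6 }  = { 1, 2, 3, 4 } ∪ { 1, 2, 6 }
  { 1, 2, 3, 5, 6 }  = { 1, 2, 3 } ∪ { 5, 6 }
  { 1, 2, 4, 5, 6 }  = { 2, 4, 5, 6 } ∪ { 1, 2, 6 }
  { 2, 3, 4, 5, 6 }  = { 3, 4, 5 } ∪ { 2, 4, 5, 6 }
  (now 27)
Round 3: +12 →
  { 1 }  = ᶜ of { 2, 3, 4, 5, 6 }
  { 3 }  = ᶜ of { 1, 2, 4, 5, 6 }
  { 4 }  = ᶜ of { 1, 2, 3, 5, 6 }
  { 5 }  = ᶜ of { 1, 2, 3, 4, 6 }
  { 1, 2 }  = ᶜ of { 3, 4, 5, 6 }
  { 2, 4 }  = ᶜ of { 1, 3, 5, 6 }
  { 3, 4 }  = ᶜ of { 1, 2, 5, 6 }
  { 4, 5 }  = ᶜ of { 1, 2, 3, 6 }
  { 1, 3, 4 }  = ᶜ of { 2, 5, 6 }
  { 1, 3, 6 }  = { 1, 6 } ∪ { 1, 3 }
  { 1, 5, 6 }  = { 5, 6 } ∪ { 1, 6 }
  { 1, 4, 5, 6 }  = { 1, 6 } ∪ { 4, 5, 6 }
  (now 39)
Round 4: +24 →
  { 1, 4 }  = { 4 } ∪ { 1 }
  { 1, 5 }  = { 1 } ∪ { 5 }
  { 2, 3 }  = ᶜ of { 1, 4, 5, 6 }
  { 2, 5 }  = { 2 } ∪ { 5 }
  { 3, 5 }  = { 3 } ∪ { 5 }
  { 3, 6 }  = { 3 } ∪ { 6 }
  { 4, 6 }  = { 4 } ∪ { 6 }
  { 1, 2, 4 }  = { 1, 2 } ∪ { 4 }
  { 1, 2, 5 }  = { 1, 2 } ∪ { 5 }
  { 1, 3, 5 }  = { 1, 3 } ∪ { 5 }
  { 1, 4, 5 }  = { 4, 5 } ∪ { 1 }
  { 1, 4, 6 }  = { 1, 6 } ∪ { 4 }
  { 2, 3, 4 }  = ᶜ of { 1, 5, 6 }
  { 2, 3, 6 }  = { 2, 6 } ∪ { 3 }
  { 2, 4, 5 }  = ᶜ of { 1, 3, 6 }
  { 2, 4, 6 }  = { 2, 6 } ∪ { 4 }
  { 3, 4, 6 }  = { 3, 4 } ∪ { 6 }
  { 3, 5, 6 }  = { 3 } ∪ { 5, 6 }
  { 1, 2, 3, 5 }  = { 1, 2, 3 } ∪ { 5 }
  { 1, 2, 4, 5 }  = { 4, 5 } ∪ { 1, 2 }
  { 1, 2, 4, 6 }  = { 1, 6 } ∪ { 2, 4 }
  { 1, 3, 4, 6 }  = { 3, 4 } ∪ { 1, 3, 6 }
  { 2, 3, 4, 6 }  = { 3, 4 } ∪ { 2, 6 }
  { 2, 3, 5, 6 }  = { 3 } ∪ { 2, 5, 6 }
  (now 63)
Round 5. New:
  { 2, 3, 5 }  = ᶜ of { 1, 4, 6 }
  (now 64)
Round 6 adds nothing — fixpoint reached.

Therefore σ(ℰ) = { {  }, { 1 }, { 2 }, { 3 }, { 4 }, { 5 }, { 6 }, { 1, 2 }, { 1, 3 }, { 1, 4 }, { 1, 5 }, { 1, 6 }, { 2, 3 }, { 2, 4 }, { 2, 5 }, { 2, 6 }, { 3, 4 }, { 3, 5 }, { 3, 6 }, { 4, 5 }, { 4, 6 }, { 5, 6 }, { 1, 2, 3 }, { 1, 2, 4 }, { 1, 2, 5 }, { 1, 2, 6 }, { 1, 3, 4 }, { 1, 3, 5 }, { 1, 3, 6 }, { 1, 4, 5 }, { 1, 4, 6 }, { 1, 5, 6 }, { 2, 3, 4 }, { 2, 3, 5 }, { 2, 3, 6 }, { 2, 4, 5 }, { 2, 4, 6 }, { 2, 5, 6 }, { 3, 4, 5 }, { 3, 4, 6 }, { 3, 5, 6 }, { 4, 5, 6 }, { 1, 2, 3, 4 }, { 1, 2, 3, 5 }, { 1, 2, 3, 6 }, { 1, 2, 4, 5 }, { 1, 2, 4, 6 }, { 1, 2, 5, 6 }, { 1, 3, 4, 5 }, { 1, 3, 4, 6 }, { 1, 3, 5, 6 }, { 1, 4, 5, 6 }, { 2, 3, 4, 5 }, { 2, 3, 4, 6 }, { 2, 3, 5, 6 }, { 2, 4, 5, 6 }, { 3, 4, 5, 6 }, { 1, 2, 3, 4, 5 }, { 1, 2, 3, 4, 6 }, { 1, 2, 3, 5, 6 }, { 1, 2, 4, 5, 6 }, { 1, 3, 4, 5, 6 }, { 2, 3, 4, 5, 6 }, S } (|σ(ℰ)| = 64).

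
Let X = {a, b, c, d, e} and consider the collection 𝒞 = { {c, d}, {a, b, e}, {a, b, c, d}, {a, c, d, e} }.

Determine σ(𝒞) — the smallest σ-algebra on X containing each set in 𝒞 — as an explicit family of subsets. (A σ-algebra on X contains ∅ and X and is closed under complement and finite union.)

Take S₀ = 𝒞 ∪ {∅, X} = { {}, {c, d}, {a, b, e}, {a, b, c, d}, {a, c, d, e}, X }.
Round 1: +2 →
  {b}  = X∖{a, c, d, e}
  {e}  = X∖{a, b, c, d}
Round 2. New:
  {b, e}  = {b} ∪ {e}
  {b, c, d}  = {c, d} ∪ {b}
  {c, d, e}  = {c, d} ∪ {e}
Round 3 adds 4:
  {a, b}  = X∖{c, d, e}
  {a, e}  = X∖{b, c, d}
  {a, c, d}  = X∖{b, e}
  {b, c, d, e}  = {c, d, e} ∪ {b, e}
Round 4: +1 →
  {a}  = X∖{b, c, d, e}
After Round 5 the family is unchanged; done.

Therefore σ(𝒞) = { {}, {a}, {b}, {e}, {a, b}, {a, e}, {b, e}, {c, d}, {a, b, e}, {a, c, d}, {b, c, d}, {c, d, e}, {a, b, c, d}, {a, c, d, e}, {b, c, d, e}, X } (|σ(𝒞)| = 16).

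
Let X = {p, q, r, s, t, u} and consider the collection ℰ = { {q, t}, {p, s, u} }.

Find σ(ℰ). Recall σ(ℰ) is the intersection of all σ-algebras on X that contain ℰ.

σ(ℰ) (8 sets): { {}, {r}, {q, t}, {p, s, u}, {q, r, t}, {p, r, s, u}, {p, q, s, t, u}, X }

Check:
Begin from { {}, {q, t}, {p, s, u}, X } (that is, ℰ plus ∅ and X).
Pass 1: +3 →
  {q, r, t}  = ᶜ of {p, s, u}
  {p, r, s, u}  = ᶜ of {q, t}
  {p, q, s, t, u}  = {q, t} ∪ {p, s, u}
  — 7 sets.
Pass 2: +1 →
  {r}  = ᶜ of {p, q, s, t, u}
  — 8 sets.
Pass 3: stable.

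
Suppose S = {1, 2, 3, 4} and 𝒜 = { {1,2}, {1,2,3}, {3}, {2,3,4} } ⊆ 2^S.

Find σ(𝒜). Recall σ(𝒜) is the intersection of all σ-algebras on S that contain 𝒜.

Begin from { {}, {3}, {1,2}, {1,2,3}, {2,3,4}, S } (that is, 𝒜 plus ∅ and S).
Iteration 1 adds 4:
  {1}  = ᶜ of {2,3,4}
  {4}  = ᶜ of {1,2,3}
  {3,4}  = ᶜ of {1,2}
  {1,2,4}  = ᶜ of {3}
  [10 total]
Iteration 2: +3 →
  {1,3}  = {3} ∪ {1}
  {1,4}  = {4} ∪ {1}
  {1,3,4}  = {3,4} ∪ {1}
  [13 total]
Iteration 3 adds 3:
  {2}  = ᶜ of {1,3,4}
  {2,3}  = ᶜ of {1,4}
  {2,4}  = ᶜ of {1,3}
  [16 total]
Iteration 4: closed — nothing new.

Therefore σ(𝒜) = { {}, {1}, {2}, {3}, {4}, {1,2}, {1,3}, {1,4}, {2,3}, {2,4}, {3,4}, {1,2,3}, {1,2,4}, {1,3,4}, {2,3,4}, S } (|σ(𝒜)| = 16).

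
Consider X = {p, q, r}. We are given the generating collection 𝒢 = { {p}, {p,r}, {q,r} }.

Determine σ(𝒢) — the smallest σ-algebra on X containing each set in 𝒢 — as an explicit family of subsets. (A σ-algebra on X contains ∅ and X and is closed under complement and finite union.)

Answer: σ(𝒢) = { {}, {p}, {q}, {r}, {p,q}, {p,r}, {q,r}, X }

Derivation:
Initial family (5 sets): { {}, {p}, {p,r}, {q,r}, X }.
Pass 1: 1 new —
  {q}  = {p,r}ᶜ
  |family| = 6
Pass 2 (1 new):
  {p,q}  = {q} ∪ {p}
  |family| = 7
Pass 3: 1 new —
  {r}  = {p,q}ᶜ
  |family| = 8
After Pass 4 the family is unchanged; done.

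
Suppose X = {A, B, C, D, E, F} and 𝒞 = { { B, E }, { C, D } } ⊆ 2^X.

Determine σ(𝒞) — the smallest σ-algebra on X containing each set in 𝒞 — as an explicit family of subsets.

σ(𝒞) = { {}, { A, F }, { B, E }, { C, D }, { A, B, E, F }, { A, C, D, F }, { B, C, D, E }, X }

Trace:
Begin from { {}, { B, E }, { C, D }, X } (that is, 𝒞 plus ∅ and X).
Round 1: 3 new —
  { A, B, E, F }  = ᶜ of { C, D }
  { A, C, D, F }  = ᶜ of { B, E }
  { B, C, D, E }  = { B, E } ∪ { C, D }
  |family| = 7
Round 2 adds 1:
  { A, F }  = ᶜ of { B, C, D, E }
  |family| = 8
Round 3: closed — nothing new.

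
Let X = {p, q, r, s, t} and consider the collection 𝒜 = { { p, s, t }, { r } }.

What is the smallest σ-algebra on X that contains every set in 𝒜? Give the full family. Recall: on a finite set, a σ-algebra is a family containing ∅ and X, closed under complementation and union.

Take S₀ = 𝒜 ∪ {∅, X} = { {}, { r }, { p, s, t }, X }.
Round 1 adds 3:
  { q, r }  = ᶜ of { p, s, t }
  { p, q, s, t }  = ᶜ of { r }
  { p, r, s, t }  = { r } ∪ { p, s, t }
  [7 total]
Round 2: +1 →
  { q }  = ᶜ of { p, r, s, t }
  [8 total]
Round 3 adds nothing — fixpoint reached.

Therefore σ(𝒜) = { {}, { q }, { r }, { q, r }, { p, s, t }, { p, q, s, t }, { p, r, s, t }, X } (|σ(𝒜)| = 8).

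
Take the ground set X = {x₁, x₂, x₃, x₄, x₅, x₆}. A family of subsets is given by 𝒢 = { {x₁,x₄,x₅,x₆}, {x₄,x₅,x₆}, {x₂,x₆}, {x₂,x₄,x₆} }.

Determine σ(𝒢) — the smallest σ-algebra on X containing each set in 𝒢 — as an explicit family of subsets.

Start: 𝒢 ∪ {∅, X} = { ∅, {x₂,x₆}, {x₂,x₄,x₆}, {x₄,x₅,x₆}, {x₁,x₄,x₅,x₆}, X }.
Step 1: 6 new —
  {x₂,x₃}  = ᶜ of {x₁,x₄,x₅,x₆}
  {x₁,x₂,x₃}  = ᶜ of {x₄,x₅,x₆}
  {x₁,x₃,x₅}  = ᶜ of {x₂,x₄,x₆}
  {x₁,x₃,x₄,x₅}  = ᶜ of {x₂,x₆}
  {x₂,x₄,x₅,x₆}  = {x₂,x₄,x₆} ∪ {x₄,x₅,x₆}
  {x₁,x₂,x₄,x₅,x₆}  = {x₂,x₄,x₆} ∪ {x₁,x₄,x₅,x₆}
  (now 12)
Step 2 adds 11:
  {x₃}  = ᶜ of {x₁,x₂,x₄,x₅,x₆}
  {x₁,x₃}  = ᶜ of {x₂,x₄,x₅,x₆}
  {x₂,x₃,x₆}  = {x₂,x₆} ∪ {x₂,x₃}
  {x₁,x₂,x₃,x₅}  = {x₁,x₂,x₃} ∪ {x₁,x₃,x₅}
  {x₁,x₂,x₃,x₆}  = {x₁,x₂,x₃} ∪ {x₂,x₆}
  {x₂,x₃,x₄,x₆}  = {x₂,x₄,x₆} ∪ {x₂,x₃}
  {x₁,x₂,x₃,x₄,x₅}  = {x₁,x₂,x₃} ∪ {x₁,x₃,x₄,x₅}
  {x₁,x₂,x₃,x₄,x₆}  = {x₂,x₄,x₆} ∪ {x₁,x₂,x₃}
  {x₁,x₂,x₃,x₅,x₆}  = {x₁,x₃,x₅} ∪ {x₂,x₆}
  {x₁,x₃,x₄,x₅,x₆}  = {x₁,x₄,x₅,x₆} ∪ {x₁,x₃,x₅}
  {x₂,x₃,x₄,x₅,x₆}  = {x₂,x₄,x₅,x₆} ∪ {x₂,x₃}
  (now 23)
Step 3: +10 →
  {x₁}  = ᶜ of {x₂,x₃,x₄,x₅,x₆}
  {x₂}  = ᶜ of {x₁,x₃,x₄,x₅,x₆}
  {x₄}  = ᶜ of {x₁,x₂,x₃,x₅,x₆}
  {x₅}  = ᶜ of {x₁,x₂,x₃,x₄,x₆}
  {x₆}  = ᶜ of {x₁,x₂,x₃,x₄,x₅}
  {x₁,x₅}  = ᶜ of {x₂,x₃,x₄,x₆}
  {x₄,x₅}  = ᶜ of {x₁,x₂,x₃,x₆}
  {x₄,x₆}  = ᶜ of {x₁,x₂,x₃,x₅}
  {x₁,x₄,x₅}  = ᶜ of {x₂,x₃,x₆}
  {x₃,x₄,x₅,x₆}  = {x₄,x₅,x₆} ∪ {x₃}
  (now 33)
Step 4: +29 →
  {x₁,x₂}  = ᶜ of {x₃,x₄,x₅,x₆}
  {x₁,x₄}  = {x₁} ∪ {x₄}
  {x₁,x₆}  = {x₁} ∪ {x₆}
  {x₂,x₄}  = {x₂} ∪ {x₄}
  {x₂,x₅}  = {x₂} ∪ {x₅}
  {x₃,x₄}  = {x₃} ∪ {x₄}
  {x₃,x₅}  = {x₅} ∪ {x₃}
  {x₃,x₆}  = {x₆} ∪ {x₃}
  {x₅,x₆}  = {x₆} ∪ {x₅}
  {x₁,x₂,x₅}  = {x₂} ∪ {x₁,x₅}
  {x₁,x₂,x₆}  = {x₁} ∪ {x₂,x₆}
  {x₁,x₃,x₄}  = {x₁,x₃} ∪ {x₄}
  {x₁,x₃,x₆}  = {x₆} ∪ {x₁,x₃}
  {x₁,x₄,x₆}  = {x₁} ∪ {x₄,x₆}
  {x₁,x₅,x₆}  = {x₆} ∪ {x₁,x₅}
  {x₂,x₃,x₄}  = {x₂,x₃} ∪ {x₄}
  {x₂,x₃,x₅}  = {x₅} ∪ {x₂,x₃}
  {x₂,x₄,x₅}  = {x₂} ∪ {x₄,x₅}
  {x₂,x₅,x₆}  = {x₂,x₆} ∪ {x₅}
  {x₃,x₄,x₅}  = {x₄,x₅} ∪ {x₃}
  {x₃,x₄,x₆}  = {x₃} ∪ {x₄,x₆}
  {x₁,x₂,x₃,x₄}  = {x₁,x₂,x₃} ∪ {x₄}
  {x₁,x₂,x₄,x₅}  = {x₁,x₄,x₅} ∪ {x₂}
  {x₁,x₂,x₄,x₆}  = {x₂,x₄,x₆} ∪ {x₁}
  {x₁,x₂,x₅,x₆}  = {x₂,x₆} ∪ {x₁,x₅}
  {x₁,x₃,x₄,x₆}  = {x₁,x₃} ∪ {x₄,x₆}
  {x₁,x₃,x₅,x₆}  = {x₁,x₃,x₅} ∪ {x₆}
  {x₂,x₃,x₄,x₅}  = {x₄,x₅} ∪ {x₂,x₃}
  {x₂,x₃,x₅,x₆}  = {x₂,x₃,x₆} ∪ {x₅}
  (now 62)
Step 5: 2 new —
  {x₁,x₂,x₄}  = {x₂} ∪ {x₁,x₄}
  {x₃,x₅,x₆}  = {x₅,x₆} ∪ {x₃,x₅}
  (now 64)
Step 6 adds nothing — fixpoint reached.

Therefore σ(𝒢) = { ∅, {x₁}, {x₂}, {x₃}, {x₄}, {x₅}, {x₆}, {x₁,x₂}, {x₁,x₃}, {x₁,x₄}, {x₁,x₅}, {x₁,x₆}, {x₂,x₃}, {x₂,x₄}, {x₂,x₅}, {x₂,x₆}, {x₃,x₄}, {x₃,x₅}, {x₃,x₆}, {x₄,x₅}, {x₄,x₆}, {x₅,x₆}, {x₁,x₂,x₃}, {x₁,x₂,x₄}, {x₁,x₂,x₅}, {x₁,x₂,x₆}, {x₁,x₃,x₄}, {x₁,x₃,x₅}, {x₁,x₃,x₆}, {x₁,x₄,x₅}, {x₁,x₄,x₆}, {x₁,x₅,x₆}, {x₂,x₃,x₄}, {x₂,x₃,x₅}, {x₂,x₃,x₆}, {x₂,x₄,x₅}, {x₂,x₄,x₆}, {x₂,x₅,x₆}, {x₃,x₄,x₅}, {x₃,x₄,x₆}, {x₃,x₅,x₆}, {x₄,x₅,x₆}, {x₁,x₂,x₃,x₄}, {x₁,x₂,x₃,x₅}, {x₁,x₂,x₃,x₆}, {x₁,x₂,x₄,x₅}, {x₁,x₂,x₄,x₆}, {x₁,x₂,x₅,x₆}, {x₁,x₃,x₄,x₅}, {x₁,x₃,x₄,x₆}, {x₁,x₃,x₅,x₆}, {x₁,x₄,x₅,x₆}, {x₂,x₃,x₄,x₅}, {x₂,x₃,x₄,x₆}, {x₂,x₃,x₅,x₆}, {x₂,x₄,x₅,x₆}, {x₃,x₄,x₅,x₆}, {x₁,x₂,x₃,x₄,x₅}, {x₁,x₂,x₃,x₄,x₆}, {x₁,x₂,x₃,x₅,x₆}, {x₁,x₂,x₄,x₅,x₆}, {x₁,x₃,x₄,x₅,x₆}, {x₂,x₃,x₄,x₅,x₆}, X } (|σ(𝒢)| = 64).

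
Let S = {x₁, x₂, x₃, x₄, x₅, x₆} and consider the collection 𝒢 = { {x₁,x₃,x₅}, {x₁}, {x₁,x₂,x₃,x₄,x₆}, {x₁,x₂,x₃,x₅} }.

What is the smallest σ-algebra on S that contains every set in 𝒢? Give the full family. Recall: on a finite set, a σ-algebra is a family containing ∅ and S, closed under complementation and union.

σ(𝒢) (32 sets): { {}, {x₁}, {x₂}, {x₃}, {x₅}, {x₁,x₂}, {x₁,x₃}, {x₁,x₅}, {x₂,x₃}, {x₂,x₅}, {x₃,x₅}, {x₄,x₆}, {x₁,x₂,x₃}, {x₁,x₂,x₅}, {x₁,x₃,x₅}, {x₁,x₄,x₆}, {x₂,x₃,x₅}, {x₂,x₄,x₆}, {x₃,x₄,x₆}, {x₄,x₅,x₆}, {x₁,x₂,x₃,x₅}, {x₁,x₂,x₄,x₆}, {x₁,x₃,x₄,x₆}, {x₁,x₄,x₅,x₆}, {x₂,x₃,x₄,x₆}, {x₂,x₄,x₅,x₆}, {x₃,x₄,x₅,x₆}, {x₁,x₂,x₃,x₄,x₆}, {x₁,x₂,x₄,x₅,x₆}, {x₁,x₃,x₄,x₅,x₆}, {x₂,x₃,x₄,x₅,x₆}, S }

Trace:
Initial family (6 sets): { {}, {x₁}, {x₁,x₃,x₅}, {x₁,x₂,x₃,x₅}, {x₁,x₂,x₃,x₄,x₆}, S }.
Step 1: +4 →
  {x₅}  = {x₁,x₂,x₃,x₄,x₆}ᶜ
  {x₄,x₆}  = {x₁,x₂,x₃,x₅}ᶜ
  {x₂,x₄,x₆}  = {x₁,x₃,x₅}ᶜ
  {x₂,x₃,x₄,x₅,x₆}  = {x₁}ᶜ
  [10 total]
Step 2: +6 →
  {x₁,x₅}  = {x₅} ∪ {x₁}
  {x₁,x₄,x₆}  = {x₄,x₆} ∪ {x₁}
  {x₄,x₅,x₆}  = {x₅} ∪ {x₄,x₆}
  {x₁,x₂,x₄,x₆}  = {x₂,x₄,x₆} ∪ {x₁}
  {x₂,x₄,x₅,x₆}  = {x₂,x₄,x₆} ∪ {x₅}
  {x₁,x₃,x₄,x₅,x₆}  = {x₁,x₃,x₅} ∪ {x₄,x₆}
  [16 total]
Step 3. New:
  {x₂}  = {x₁,x₃,x₄,x₅,x₆}ᶜ
  {x₁,x₃}  = {x₂,x₄,x₅,x₆}ᶜ
  {x₃,x₅}  = {x₁,x₂,x₄,x₆}ᶜ
  {x₁,x₂,x₃}  = {x₄,x₅,x₆}ᶜ
  {x₂,x₃,x₅}  = {x₁,x₄,x₆}ᶜ
  {x₁,x₄,x₅,x₆}  = {x₁,x₅} ∪ {x₄,x₆}
  {x₂,x₃,x₄,x₆}  = {x₁,x₅}ᶜ
  {x₁,x₂,x₄,x₅,x₆}  = {x₂,x₄,x₆} ∪ {x₁,x₅}
  [24 total]
Step 4. New:
  {x₃}  = {x₁,x₂,x₄,x₅,x₆}ᶜ
  {x₁,x₂}  = {x₂} ∪ {x₁}
  {x₂,x₃}  = {x₁,x₄,x₅,x₆}ᶜ
  {x₂,x₅}  = {x₂} ∪ {x₅}
  {x₁,x₂,x₅}  = {x₂} ∪ {x₁,x₅}
  {x₁,x₃,x₄,x₆}  = {x₁,x₄,x₆} ∪ {x₁,x₃}
  {x₃,x₄,x₅,x₆}  = {x₃,x₅} ∪ {x₄,x₆}
  [31 total]
Step 5: +1 →
  {x₃,x₄,x₆}  = {x₁,x₂,x₅}ᶜ
  [32 total]
After Step 6 the family is unchanged; done.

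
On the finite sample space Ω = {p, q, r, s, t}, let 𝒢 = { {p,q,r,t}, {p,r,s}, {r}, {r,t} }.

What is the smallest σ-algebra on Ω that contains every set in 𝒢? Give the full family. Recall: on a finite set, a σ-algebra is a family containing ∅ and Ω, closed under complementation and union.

Begin from { ∅, {r}, {r,t}, {p,r,s}, {p,q,r,t}, Ω } (that is, 𝒢 plus ∅ and Ω).
Iteration 1: +5 →
  {s}  = ᶜ of {p,q,r,t}
  {q,t}  = ᶜ of {p,r,s}
  {p,q,s}  = ᶜ of {r,t}
  {p,q,s,t}  = ᶜ of {r}
  {p,r,s,t}  = {p,r,s} ∪ {r,t}
  (now 11)
Iteration 2: 6 new —
  {q}  = ᶜ of {p,r,s,t}
  {r,s}  = {r} ∪ {s}
  {q,r,t}  = {q,t} ∪ {r}
  {q,s,t}  = {q,t} ∪ {s}
  {r,s,t}  = {s} ∪ {r,t}
  {p,q,r,s}  = {p,q,s} ∪ {r}
  (now 17)
Iteration 3 adds 9:
  {t}  = ᶜ of {p,q,r,s}
  {p,q}  = ᶜ of {r,s,t}
  {p,r}  = ᶜ of {q,s,t}
  {p,s}  = ᶜ of {q,r,t}
  {q,r}  = {r} ∪ {q}
  {q,s}  = {s} ∪ {q}
  {p,q,t}  = ᶜ of {r,s}
  {q,r,s}  = {r,s} ∪ {q}
  {q,r,s,t}  = {r} ∪ {q,s,t}
  (now 26)
Iteration 4. New:
  {p}  = ᶜ of {q,r,s,t}
  {p,t}  = ᶜ of {q,r,s}
  {s,t}  = {t} ∪ {s}
  {p,q,r}  = {p,q} ∪ {r}
  {p,r,t}  = ᶜ of {q,s}
  {p,s,t}  = ᶜ of {q,r}
  (now 32)
Iteration 5: already closed under ᶜ and ∪.

Hence σ(𝒢) has 32 members: { ∅, {p}, {q}, {r}, {s}, {t}, {p,q}, {p,r}, {p,s}, {p,t}, {q,r}, {q,s}, {q,t}, {r,s}, {r,t}, {s,t}, {p,q,r}, {p,q,s}, {p,q,t}, {p,r,s}, {p,r,t}, {p,s,t}, {q,r,s}, {q,r,t}, {q,s,t}, {r,s,t}, {p,q,r,s}, {p,q,r,t}, {p,q,s,t}, {p,r,s,t}, {q,r,s,t}, Ω }.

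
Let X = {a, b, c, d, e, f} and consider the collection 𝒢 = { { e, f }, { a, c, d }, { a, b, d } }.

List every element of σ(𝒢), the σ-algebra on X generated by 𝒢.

Initial family (5 sets): { {}, { e, f }, { a, b, d }, { a, c, d }, X }.
Pass 1: 5 new —
  { b, e, f }  = ᶜ of { a, c, d }
  { c, e, f }  = ᶜ of { a, b, d }
  { a, b, c, d }  = ᶜ of { e, f }
  { a, b, d, e, f }  = { e, f } ∪ { a, b, d }
  { a, c, d, e, f }  = { a, c, d } ∪ { e, f }
  (now 10)
Pass 2: +3 →
  { b }  = ᶜ of { a, c, d, e, f }
  { c }  = ᶜ of { a, b, d, e, f }
  { b, c, e, f }  = { b, e, f } ∪ { c, e, f }
  (now 13)
Pass 3 adds 2:
  { a, d }  = ᶜ of { b, c, e, f }
  { b, c }  = { c } ∪ { b }
  (now 15)
Pass 4: 1 new —
  { a, d, e, f }  = ᶜ of { b, c }
  (now 16)
Pass 5: already closed under ᶜ and ∪.

Hence σ(𝒢) has 16 members: { {}, { b }, { c }, { a, d }, { b, c }, { e, f }, { a, b, d }, { a, c, d }, { b, e, f }, { c, e, f }, { a, b, c, d }, { a, d, e, f }, { b, c, e, f }, { a, b, d, e, f }, { a, c, d, e, f }, X }.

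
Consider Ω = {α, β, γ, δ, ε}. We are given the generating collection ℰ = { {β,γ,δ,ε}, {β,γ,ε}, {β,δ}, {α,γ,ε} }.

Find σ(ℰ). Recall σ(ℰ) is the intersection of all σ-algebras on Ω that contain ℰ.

Take S₀ = ℰ ∪ {∅, Ω} = { {}, {β,δ}, {α,γ,ε}, {β,γ,ε}, {β,γ,δ,ε}, Ω }.
Round 1. New:
  {α}  = ᶜ of {β,γ,δ,ε}
  {α,δ}  = ᶜ of {β,γ,ε}
  {α,β,γ,ε}  = {β,γ,ε} ∪ {α,γ,ε}
  [9 total]
Round 2: 3 new —
  {δ}  = ᶜ of {α,β,γ,ε}
  {α,β,δ}  = {α,δ} ∪ {β,δ}
  {α,γ,δ,ε}  = {α,γ,ε} ∪ {α,δ}
  [12 total]
Round 3 (2 new):
  {β}  = ᶜ of {α,γ,δ,ε}
  {γ,ε}  = ᶜ of {α,β,δ}
  [14 total]
Round 4: +2 →
  {α,β}  = {β} ∪ {α}
  {γ,δ,ε}  = {δ} ∪ {γ,ε}
  [16 total]
Round 5: already closed under ᶜ and ∪.

Hence σ(ℰ) has 16 members: { {}, {α}, {β}, {δ}, {α,β}, {α,δ}, {β,δ}, {γ,ε}, {α,β,δ}, {α,γ,ε}, {β,γ,ε}, {γ,δ,ε}, {α,β,γ,ε}, {α,γ,δ,ε}, {β,γ,δ,ε}, Ω }.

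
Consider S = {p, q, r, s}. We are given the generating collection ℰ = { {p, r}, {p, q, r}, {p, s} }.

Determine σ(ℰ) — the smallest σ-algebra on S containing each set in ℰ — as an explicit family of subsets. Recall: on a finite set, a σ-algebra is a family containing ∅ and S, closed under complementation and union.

σ(ℰ) (16 sets): { {}, {p}, {q}, {r}, {s}, {p, q}, {p, r}, {p, s}, {q, r}, {q, s}, {r, s}, {p, q, r}, {p, q, s}, {p, r, s}, {q, r, s}, S }

Working:
Seed the family with ℰ together with ∅ and S: { {}, {p, r}, {p, s}, {p, q, r}, S }.
Step 1 adds 4:
  {s}  = ᶜ of {p, q, r}
  {q, r}  = ᶜ of {p, s}
  {q, s}  = ᶜ of {p, r}
  {p, r, s}  = {p, s} ∪ {p, r}
  [9 total]
Step 2 adds 3:
  {q}  = ᶜ of {p, r, s}
  {p, q, s}  = {p, s} ∪ {q, s}
  {q, r, s}  = {q, r} ∪ {s}
  [12 total]
Step 3: +2 →
  {p}  = ᶜ of {q, r, s}
  {r}  = ᶜ of {p, q, s}
  [14 total]
Step 4. New:
  {p, q}  = {q} ∪ {p}
  {r, s}  = {r} ∪ {s}
  [16 total]
Step 5 adds nothing — fixpoint reached.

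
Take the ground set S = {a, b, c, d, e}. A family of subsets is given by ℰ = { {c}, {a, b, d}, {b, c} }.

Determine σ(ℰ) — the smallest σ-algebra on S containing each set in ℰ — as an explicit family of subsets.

σ(ℰ) (16 sets): { {}, {b}, {c}, {e}, {a, d}, {b, c}, {b, e}, {c, e}, {a, b, d}, {a, c, d}, {a, d, e}, {b, c, e}, {a, b, c, d}, {a, b, d, e}, {a, c, d, e}, S }

Working:
Initial family (5 sets): { {}, {c}, {b, c}, {a, b, d}, S }.
Iteration 1. New:
  {c, e}  = complement {a, b, d}
  {a, d, e}  = complement {b, c}
  {a, b, c, d}  = {c} ∪ {a, b, d}
  {a, b, d, e}  = complement {c}
  [9 total]
Iteration 2 (3 new):
  {e}  = complement {a, b, c, d}
  {b, c, e}  = {b, c} ∪ {c, e}
  {a, c, d, e}  = {a, d, e} ∪ {c}
  [12 total]
Iteration 3. New:
  {b}  = complement {a, c, d, e}
  {a, d}  = complement {b, c, e}
  [14 total]
Iteration 4. New:
  {b, e}  = {b} ∪ {e}
  {a, c, d}  = {c} ∪ {a, d}
  [16 total]
Iteration 5: already closed under ᶜ and ∪.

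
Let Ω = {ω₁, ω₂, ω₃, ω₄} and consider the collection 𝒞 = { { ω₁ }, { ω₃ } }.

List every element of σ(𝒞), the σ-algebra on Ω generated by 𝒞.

|σ(𝒞)| = 8.  σ(𝒞) = { {}, { ω₁ }, { ω₃ }, { ω₁, ω₃ }, { ω₂, ω₄ }, { ω₁, ω₂, ω₄ }, { ω₂, ω₃, ω₄ }, Ω }

Working:
Take S₀ = 𝒞 ∪ {∅, Ω} = { {}, { ω₁ }, { ω₃ }, Ω }.
Pass 1: +3 →
  { ω₁, ω₃ }  = { ω₃ } ∪ { ω₁ }
  { ω₁, ω₂, ω₄ }  = ᶜ of { ω₃ }
  { ω₂, ω₃, ω₄ }  = ᶜ of { ω₁ }
  [7 total]
Pass 2: 1 new —
  { ω₂, ω₄ }  = ᶜ of { ω₁, ω₃ }
  [8 total]
Pass 3: closed — nothing new.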